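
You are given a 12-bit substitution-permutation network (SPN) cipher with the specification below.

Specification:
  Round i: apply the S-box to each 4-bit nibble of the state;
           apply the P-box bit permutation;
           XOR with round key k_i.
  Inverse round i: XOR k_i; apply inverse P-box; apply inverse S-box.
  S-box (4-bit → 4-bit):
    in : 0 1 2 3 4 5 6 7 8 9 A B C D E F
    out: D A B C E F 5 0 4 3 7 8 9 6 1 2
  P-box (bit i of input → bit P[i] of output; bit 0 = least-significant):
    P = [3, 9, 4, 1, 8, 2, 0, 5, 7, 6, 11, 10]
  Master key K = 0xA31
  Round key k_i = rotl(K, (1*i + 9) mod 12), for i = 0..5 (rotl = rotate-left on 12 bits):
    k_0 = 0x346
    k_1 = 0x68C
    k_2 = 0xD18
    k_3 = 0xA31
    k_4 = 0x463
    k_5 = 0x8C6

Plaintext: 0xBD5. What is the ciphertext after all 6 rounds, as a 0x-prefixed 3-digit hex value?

s_0 = plaintext = 0xBD5
s_1 = Round(s_0, k_0) = 0x559
s_2 = Round(s_1, k_1) = 0x961
s_3 = Round(s_2, k_2) = 0xEDB
s_4 = Round(s_3, k_3) = 0xAB6
s_5 = Round(s_4, k_4) = 0xC9B
s_6 = Round(s_5, k_5) = 0xD40

0xD40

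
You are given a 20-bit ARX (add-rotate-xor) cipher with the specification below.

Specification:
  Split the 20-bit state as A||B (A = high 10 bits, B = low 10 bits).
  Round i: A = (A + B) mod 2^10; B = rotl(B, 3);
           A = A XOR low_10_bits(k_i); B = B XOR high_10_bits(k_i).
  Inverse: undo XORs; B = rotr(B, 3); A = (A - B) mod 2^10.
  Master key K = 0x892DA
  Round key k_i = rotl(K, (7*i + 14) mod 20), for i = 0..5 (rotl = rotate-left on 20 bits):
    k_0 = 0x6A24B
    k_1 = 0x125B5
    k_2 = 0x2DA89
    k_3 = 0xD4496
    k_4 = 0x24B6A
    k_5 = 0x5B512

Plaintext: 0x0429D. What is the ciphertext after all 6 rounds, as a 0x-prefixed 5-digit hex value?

0xDD05C

s_0 = plaintext = 0x0429D
s_1 = Round(s_0, k_0) = 0x39945
s_2 = Round(s_1, k_1) = 0xE7A63
s_3 = Round(s_2, k_2) = 0x223AA
s_4 = Round(s_3, k_3) = 0x29206
s_5 = Round(s_4, k_4) = 0x700A6
s_6 = Round(s_5, k_5) = 0xDD05C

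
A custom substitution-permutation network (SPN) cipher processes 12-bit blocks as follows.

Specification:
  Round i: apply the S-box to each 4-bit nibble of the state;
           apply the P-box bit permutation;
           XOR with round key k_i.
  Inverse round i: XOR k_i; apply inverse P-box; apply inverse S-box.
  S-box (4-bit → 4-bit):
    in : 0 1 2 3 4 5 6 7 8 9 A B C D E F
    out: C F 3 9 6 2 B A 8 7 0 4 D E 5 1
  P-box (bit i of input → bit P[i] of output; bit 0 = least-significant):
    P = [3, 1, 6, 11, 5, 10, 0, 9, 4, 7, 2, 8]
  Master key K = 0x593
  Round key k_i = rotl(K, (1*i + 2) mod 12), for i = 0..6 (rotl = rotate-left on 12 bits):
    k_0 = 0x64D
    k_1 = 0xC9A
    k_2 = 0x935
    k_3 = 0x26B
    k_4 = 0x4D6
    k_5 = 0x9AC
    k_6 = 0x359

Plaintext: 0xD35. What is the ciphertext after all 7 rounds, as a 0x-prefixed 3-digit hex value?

s_0 = plaintext = 0xD35
s_1 = Round(s_0, k_0) = 0x5EB
s_2 = Round(s_1, k_1) = 0xC7B
s_3 = Round(s_2, k_2) = 0xE61
s_4 = Round(s_3, k_3) = 0xC15
s_5 = Round(s_4, k_4) = 0x3E1
s_6 = Round(s_5, k_5) = 0x0D7
s_7 = Round(s_6, k_6) = 0xC5E

0xC5E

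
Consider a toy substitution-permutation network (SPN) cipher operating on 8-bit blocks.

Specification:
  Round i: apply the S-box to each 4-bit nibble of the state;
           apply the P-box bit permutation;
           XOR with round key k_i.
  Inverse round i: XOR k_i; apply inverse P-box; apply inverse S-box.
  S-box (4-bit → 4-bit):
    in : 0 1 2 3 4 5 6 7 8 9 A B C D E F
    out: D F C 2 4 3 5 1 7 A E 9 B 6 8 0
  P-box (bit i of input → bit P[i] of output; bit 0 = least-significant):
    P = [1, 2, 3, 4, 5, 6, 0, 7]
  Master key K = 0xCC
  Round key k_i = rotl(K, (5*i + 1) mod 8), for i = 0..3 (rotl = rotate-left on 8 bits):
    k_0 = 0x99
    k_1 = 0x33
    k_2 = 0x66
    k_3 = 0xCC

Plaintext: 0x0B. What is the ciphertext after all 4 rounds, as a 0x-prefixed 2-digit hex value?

s_0 = plaintext = 0x0B
s_1 = Round(s_0, k_0) = 0x2A
s_2 = Round(s_1, k_1) = 0xAE
s_3 = Round(s_2, k_2) = 0xB7
s_4 = Round(s_3, k_3) = 0x6E

0x6E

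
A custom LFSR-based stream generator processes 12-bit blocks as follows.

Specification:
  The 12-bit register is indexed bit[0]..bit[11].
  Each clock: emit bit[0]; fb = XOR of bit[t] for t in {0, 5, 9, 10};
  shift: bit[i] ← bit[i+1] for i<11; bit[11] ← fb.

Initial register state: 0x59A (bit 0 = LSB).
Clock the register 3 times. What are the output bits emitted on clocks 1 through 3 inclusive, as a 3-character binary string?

reg_0 = 0x59A
clock 1: out=0, reg = 0xACD
clock 2: out=1, reg = 0x566
clock 3: out=0, reg = 0x2B3

010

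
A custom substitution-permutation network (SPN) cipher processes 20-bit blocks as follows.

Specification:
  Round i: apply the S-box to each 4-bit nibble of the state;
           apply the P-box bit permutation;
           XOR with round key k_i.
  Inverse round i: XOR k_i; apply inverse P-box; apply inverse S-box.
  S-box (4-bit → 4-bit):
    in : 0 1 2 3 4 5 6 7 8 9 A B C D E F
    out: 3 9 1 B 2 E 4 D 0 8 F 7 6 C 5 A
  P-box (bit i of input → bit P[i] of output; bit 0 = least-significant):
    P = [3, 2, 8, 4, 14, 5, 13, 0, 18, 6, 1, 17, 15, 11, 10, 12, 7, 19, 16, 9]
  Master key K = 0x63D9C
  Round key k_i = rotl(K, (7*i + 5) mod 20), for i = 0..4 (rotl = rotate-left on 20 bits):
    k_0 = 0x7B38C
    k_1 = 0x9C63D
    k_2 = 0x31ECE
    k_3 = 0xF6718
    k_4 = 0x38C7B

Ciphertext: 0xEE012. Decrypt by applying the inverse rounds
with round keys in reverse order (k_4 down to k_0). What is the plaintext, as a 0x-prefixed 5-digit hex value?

s_0 = ciphertext = 0xEE012
s_1 = InvRound(s_0, k_4) = 0xCC0A2
s_2 = InvRound(s_1, k_3) = 0x7EDC7
s_3 = InvRound(s_2, k_2) = 0x9127E
s_4 = InvRound(s_3, k_1) = 0x87C18
s_5 = InvRound(s_4, k_0) = 0xAB125

0xAB125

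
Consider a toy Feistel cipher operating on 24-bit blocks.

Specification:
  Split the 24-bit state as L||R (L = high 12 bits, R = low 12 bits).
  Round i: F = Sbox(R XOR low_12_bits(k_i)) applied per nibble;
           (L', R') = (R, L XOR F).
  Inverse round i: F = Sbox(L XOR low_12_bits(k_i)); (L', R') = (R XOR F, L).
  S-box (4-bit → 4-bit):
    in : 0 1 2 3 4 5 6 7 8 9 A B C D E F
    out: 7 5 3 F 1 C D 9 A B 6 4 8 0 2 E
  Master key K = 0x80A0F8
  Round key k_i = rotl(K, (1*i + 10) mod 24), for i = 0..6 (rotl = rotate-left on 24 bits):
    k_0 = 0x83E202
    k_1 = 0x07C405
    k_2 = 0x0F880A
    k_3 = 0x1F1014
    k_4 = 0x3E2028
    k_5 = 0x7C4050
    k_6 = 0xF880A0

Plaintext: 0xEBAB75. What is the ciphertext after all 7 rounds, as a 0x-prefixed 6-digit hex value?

0xF157B9

s_0 = plaintext = 0xEBAB75
s_1 = Round(s_0, k_0) = 0xB75523
s_2 = Round(s_1, k_1) = 0x523E48
s_3 = Round(s_2, k_2) = 0xE48830
s_4 = Round(s_3, k_3) = 0x830479
s_5 = Round(s_4, k_4) = 0x4799F5
s_6 = Round(s_5, k_5) = 0x9F5F15
s_7 = Round(s_6, k_6) = 0xF157B9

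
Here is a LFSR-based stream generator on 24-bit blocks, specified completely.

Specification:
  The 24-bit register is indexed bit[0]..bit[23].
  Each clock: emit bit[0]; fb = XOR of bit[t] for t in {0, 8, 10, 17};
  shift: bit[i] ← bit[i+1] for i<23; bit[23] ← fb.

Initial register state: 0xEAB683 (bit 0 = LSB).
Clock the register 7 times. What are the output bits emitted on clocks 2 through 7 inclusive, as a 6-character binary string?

100000

reg_0 = 0xEAB683
clock 1: out=1, reg = 0xF55B41
clock 2: out=1, reg = 0x7AADA0
clock 3: out=0, reg = 0xBD56D0
clock 4: out=0, reg = 0xDEAB68
clock 5: out=0, reg = 0x6F55B4
clock 6: out=0, reg = 0xB7AADA
clock 7: out=0, reg = 0xDBD56D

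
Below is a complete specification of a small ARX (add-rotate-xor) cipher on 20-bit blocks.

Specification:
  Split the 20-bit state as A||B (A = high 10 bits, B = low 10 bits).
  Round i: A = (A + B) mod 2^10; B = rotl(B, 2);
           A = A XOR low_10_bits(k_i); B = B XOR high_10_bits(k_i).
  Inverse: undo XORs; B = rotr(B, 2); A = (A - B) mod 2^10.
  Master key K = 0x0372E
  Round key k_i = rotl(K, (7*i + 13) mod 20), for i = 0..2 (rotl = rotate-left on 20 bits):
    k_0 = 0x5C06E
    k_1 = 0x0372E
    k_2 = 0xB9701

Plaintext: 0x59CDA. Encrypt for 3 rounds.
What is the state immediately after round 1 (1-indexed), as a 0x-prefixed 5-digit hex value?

s_0 = plaintext = 0x59CDA
s_1 = Round(s_0, k_0) = 0x8BE18
s_2 = Round(s_1, k_1) = 0xDA46F
s_3 = Round(s_2, k_2) = 0x36759

0x8BE18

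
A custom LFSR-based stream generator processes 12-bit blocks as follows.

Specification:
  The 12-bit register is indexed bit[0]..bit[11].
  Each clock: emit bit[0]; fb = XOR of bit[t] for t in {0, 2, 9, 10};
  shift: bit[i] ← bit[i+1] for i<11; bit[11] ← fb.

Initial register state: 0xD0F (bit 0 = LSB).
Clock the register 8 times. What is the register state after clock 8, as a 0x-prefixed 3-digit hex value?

0x35D

reg_0 = 0xD0F
clock 1: out=1, reg = 0xE87
clock 2: out=1, reg = 0x743
clock 3: out=1, reg = 0xBA1
clock 4: out=1, reg = 0x5D0
clock 5: out=0, reg = 0xAE8
clock 6: out=0, reg = 0xD74
clock 7: out=0, reg = 0x6BA
clock 8: out=0, reg = 0x35D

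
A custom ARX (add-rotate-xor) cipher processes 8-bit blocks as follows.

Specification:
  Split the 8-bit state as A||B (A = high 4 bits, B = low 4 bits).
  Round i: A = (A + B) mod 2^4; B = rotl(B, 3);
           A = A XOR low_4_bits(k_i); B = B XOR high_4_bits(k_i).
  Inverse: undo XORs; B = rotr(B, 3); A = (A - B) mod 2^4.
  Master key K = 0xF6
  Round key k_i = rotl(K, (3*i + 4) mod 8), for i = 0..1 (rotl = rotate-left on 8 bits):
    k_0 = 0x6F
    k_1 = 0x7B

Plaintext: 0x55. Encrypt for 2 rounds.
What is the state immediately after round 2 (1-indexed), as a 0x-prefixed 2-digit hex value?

s_0 = plaintext = 0x55
s_1 = Round(s_0, k_0) = 0x5C
s_2 = Round(s_1, k_1) = 0xA1

0xA1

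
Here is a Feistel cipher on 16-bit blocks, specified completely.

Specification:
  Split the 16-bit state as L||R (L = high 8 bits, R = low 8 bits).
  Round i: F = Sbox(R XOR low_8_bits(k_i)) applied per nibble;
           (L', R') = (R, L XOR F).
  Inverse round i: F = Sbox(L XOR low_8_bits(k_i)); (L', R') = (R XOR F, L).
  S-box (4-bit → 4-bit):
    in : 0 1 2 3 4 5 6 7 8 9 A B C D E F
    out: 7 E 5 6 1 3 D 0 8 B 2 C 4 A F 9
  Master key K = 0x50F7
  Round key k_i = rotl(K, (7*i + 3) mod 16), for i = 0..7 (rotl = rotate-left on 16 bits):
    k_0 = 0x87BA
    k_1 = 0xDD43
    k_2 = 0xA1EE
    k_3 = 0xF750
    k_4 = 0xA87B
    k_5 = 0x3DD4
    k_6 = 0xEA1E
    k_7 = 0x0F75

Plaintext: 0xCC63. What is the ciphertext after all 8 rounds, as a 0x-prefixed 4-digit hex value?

s_0 = plaintext = 0xCC63
s_1 = Round(s_0, k_0) = 0x6367
s_2 = Round(s_1, k_1) = 0x6732
s_3 = Round(s_2, k_2) = 0x32C3
s_4 = Round(s_3, k_3) = 0xC384
s_5 = Round(s_4, k_4) = 0x845A
s_6 = Round(s_5, k_5) = 0x5A0B
s_7 = Round(s_6, k_6) = 0x0BB9
s_8 = Round(s_7, k_7) = 0xB94F

0xB94F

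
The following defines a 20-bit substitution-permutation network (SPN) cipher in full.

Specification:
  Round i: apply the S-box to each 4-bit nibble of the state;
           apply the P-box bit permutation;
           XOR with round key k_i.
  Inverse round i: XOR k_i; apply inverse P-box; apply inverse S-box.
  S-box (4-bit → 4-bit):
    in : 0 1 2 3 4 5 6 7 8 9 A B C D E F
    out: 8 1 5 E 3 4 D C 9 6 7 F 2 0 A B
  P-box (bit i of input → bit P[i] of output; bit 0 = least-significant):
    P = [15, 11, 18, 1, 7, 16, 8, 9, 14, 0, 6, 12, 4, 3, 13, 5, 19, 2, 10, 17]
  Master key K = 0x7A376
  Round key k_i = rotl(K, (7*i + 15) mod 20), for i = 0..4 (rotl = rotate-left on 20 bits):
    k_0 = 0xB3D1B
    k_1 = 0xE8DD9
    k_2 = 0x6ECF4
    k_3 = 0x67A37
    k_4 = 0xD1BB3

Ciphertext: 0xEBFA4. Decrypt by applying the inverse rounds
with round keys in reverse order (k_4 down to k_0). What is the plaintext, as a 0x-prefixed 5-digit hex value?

s_0 = ciphertext = 0xEBFA4
s_1 = InvRound(s_0, k_4) = 0x32CC8
s_2 = InvRound(s_1, k_3) = 0x9FBF7
s_3 = InvRound(s_2, k_2) = 0x6DE37
s_4 = InvRound(s_3, k_1) = 0x4E660
s_5 = InvRound(s_4, k_0) = 0x8FB3B

0x8FB3B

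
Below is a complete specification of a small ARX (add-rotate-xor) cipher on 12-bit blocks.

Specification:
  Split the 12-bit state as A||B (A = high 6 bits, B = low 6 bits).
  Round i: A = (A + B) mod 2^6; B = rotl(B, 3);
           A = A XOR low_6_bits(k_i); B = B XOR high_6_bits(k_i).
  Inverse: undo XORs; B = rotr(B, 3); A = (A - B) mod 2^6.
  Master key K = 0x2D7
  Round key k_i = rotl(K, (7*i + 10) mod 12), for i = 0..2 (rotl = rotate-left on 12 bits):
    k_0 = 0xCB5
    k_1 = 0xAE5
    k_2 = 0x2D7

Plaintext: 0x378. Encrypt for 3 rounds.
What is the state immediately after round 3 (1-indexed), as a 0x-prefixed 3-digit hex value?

s_0 = plaintext = 0x378
s_1 = Round(s_0, k_0) = 0xC35
s_2 = Round(s_1, k_1) = 0x005
s_3 = Round(s_2, k_2) = 0x4A3

0x4A3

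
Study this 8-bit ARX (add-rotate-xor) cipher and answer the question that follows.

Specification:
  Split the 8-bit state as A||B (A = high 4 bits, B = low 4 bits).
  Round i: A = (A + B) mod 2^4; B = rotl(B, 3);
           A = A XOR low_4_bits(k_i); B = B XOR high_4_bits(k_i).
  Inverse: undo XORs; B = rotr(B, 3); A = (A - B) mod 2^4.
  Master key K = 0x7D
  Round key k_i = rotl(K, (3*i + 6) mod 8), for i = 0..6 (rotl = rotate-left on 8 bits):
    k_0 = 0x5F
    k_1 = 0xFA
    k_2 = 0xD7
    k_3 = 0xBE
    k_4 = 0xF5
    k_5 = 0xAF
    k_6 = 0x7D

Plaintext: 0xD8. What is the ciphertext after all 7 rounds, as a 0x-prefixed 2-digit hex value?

0x8C

s_0 = plaintext = 0xD8
s_1 = Round(s_0, k_0) = 0xA1
s_2 = Round(s_1, k_1) = 0x17
s_3 = Round(s_2, k_2) = 0xF6
s_4 = Round(s_3, k_3) = 0xB8
s_5 = Round(s_4, k_4) = 0x6B
s_6 = Round(s_5, k_5) = 0xE7
s_7 = Round(s_6, k_6) = 0x8C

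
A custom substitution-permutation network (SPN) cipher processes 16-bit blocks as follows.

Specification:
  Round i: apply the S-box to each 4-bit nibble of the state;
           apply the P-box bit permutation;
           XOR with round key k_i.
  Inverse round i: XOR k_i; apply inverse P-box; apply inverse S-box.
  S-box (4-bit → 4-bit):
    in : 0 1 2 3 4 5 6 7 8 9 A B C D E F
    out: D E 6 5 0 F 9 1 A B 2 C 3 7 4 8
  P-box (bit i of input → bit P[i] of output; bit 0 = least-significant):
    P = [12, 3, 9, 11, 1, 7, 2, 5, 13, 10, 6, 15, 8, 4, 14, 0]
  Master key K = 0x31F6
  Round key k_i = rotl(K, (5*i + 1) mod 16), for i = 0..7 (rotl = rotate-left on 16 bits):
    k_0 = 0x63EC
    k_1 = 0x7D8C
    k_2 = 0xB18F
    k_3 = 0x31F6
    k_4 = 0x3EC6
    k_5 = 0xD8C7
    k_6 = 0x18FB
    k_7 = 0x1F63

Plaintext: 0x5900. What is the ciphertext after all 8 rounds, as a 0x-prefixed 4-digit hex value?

0xB003

s_0 = plaintext = 0x5900
s_1 = Round(s_0, k_0) = 0x9CDB
s_2 = Round(s_1, k_1) = 0x521B
s_3 = Round(s_2, k_2) = 0xFE7A
s_4 = Round(s_3, k_3) = 0x31BD
s_5 = Round(s_4, k_4) = 0xE9AA
s_6 = Round(s_5, k_5) = 0x3C4F
s_7 = Round(s_6, k_6) = 0x75FB
s_8 = Round(s_7, k_7) = 0xB003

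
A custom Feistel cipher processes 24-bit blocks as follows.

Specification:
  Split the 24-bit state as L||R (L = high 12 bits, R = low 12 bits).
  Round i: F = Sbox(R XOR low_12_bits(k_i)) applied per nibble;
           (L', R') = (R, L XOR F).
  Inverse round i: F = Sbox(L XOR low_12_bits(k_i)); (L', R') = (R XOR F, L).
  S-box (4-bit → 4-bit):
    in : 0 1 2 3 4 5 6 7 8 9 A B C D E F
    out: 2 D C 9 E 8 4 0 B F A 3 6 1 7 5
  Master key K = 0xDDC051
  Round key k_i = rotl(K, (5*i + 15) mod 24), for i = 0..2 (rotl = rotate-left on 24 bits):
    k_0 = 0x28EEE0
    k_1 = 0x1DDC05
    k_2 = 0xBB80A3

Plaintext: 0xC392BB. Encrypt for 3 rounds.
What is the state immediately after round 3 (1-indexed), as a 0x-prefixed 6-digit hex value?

0x68EE7B

s_0 = plaintext = 0xC392BB
s_1 = Round(s_0, k_0) = 0x2BBABA
s_2 = Round(s_1, k_1) = 0xABA68E
s_3 = Round(s_2, k_2) = 0x68EE7B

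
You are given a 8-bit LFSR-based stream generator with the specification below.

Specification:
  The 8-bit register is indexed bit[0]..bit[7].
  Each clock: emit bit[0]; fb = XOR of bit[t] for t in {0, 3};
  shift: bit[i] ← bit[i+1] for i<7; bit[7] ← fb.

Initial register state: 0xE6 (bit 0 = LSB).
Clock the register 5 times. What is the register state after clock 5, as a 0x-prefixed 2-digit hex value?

reg_0 = 0xE6
clock 1: out=0, reg = 0x73
clock 2: out=1, reg = 0xB9
clock 3: out=1, reg = 0x5C
clock 4: out=0, reg = 0xAE
clock 5: out=0, reg = 0xD7

0xD7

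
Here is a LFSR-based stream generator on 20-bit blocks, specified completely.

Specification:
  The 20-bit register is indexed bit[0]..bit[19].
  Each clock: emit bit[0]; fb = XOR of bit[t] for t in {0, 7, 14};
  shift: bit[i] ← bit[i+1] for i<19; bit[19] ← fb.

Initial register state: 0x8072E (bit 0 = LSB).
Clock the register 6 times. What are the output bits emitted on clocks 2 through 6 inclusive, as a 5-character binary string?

11101

reg_0 = 0x8072E
clock 1: out=0, reg = 0x40397
clock 2: out=1, reg = 0x201CB
clock 3: out=1, reg = 0x100E5
clock 4: out=1, reg = 0x08072
clock 5: out=0, reg = 0x04039
clock 6: out=1, reg = 0x0201C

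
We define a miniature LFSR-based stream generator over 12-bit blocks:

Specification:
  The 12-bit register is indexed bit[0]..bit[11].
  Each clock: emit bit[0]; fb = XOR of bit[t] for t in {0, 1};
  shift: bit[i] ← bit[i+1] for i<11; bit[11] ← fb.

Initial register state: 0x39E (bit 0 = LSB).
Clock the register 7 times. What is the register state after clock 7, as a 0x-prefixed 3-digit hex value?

reg_0 = 0x39E
clock 1: out=0, reg = 0x9CF
clock 2: out=1, reg = 0x4E7
clock 3: out=1, reg = 0x273
clock 4: out=1, reg = 0x139
clock 5: out=1, reg = 0x89C
clock 6: out=0, reg = 0x44E
clock 7: out=0, reg = 0xA27

0xA27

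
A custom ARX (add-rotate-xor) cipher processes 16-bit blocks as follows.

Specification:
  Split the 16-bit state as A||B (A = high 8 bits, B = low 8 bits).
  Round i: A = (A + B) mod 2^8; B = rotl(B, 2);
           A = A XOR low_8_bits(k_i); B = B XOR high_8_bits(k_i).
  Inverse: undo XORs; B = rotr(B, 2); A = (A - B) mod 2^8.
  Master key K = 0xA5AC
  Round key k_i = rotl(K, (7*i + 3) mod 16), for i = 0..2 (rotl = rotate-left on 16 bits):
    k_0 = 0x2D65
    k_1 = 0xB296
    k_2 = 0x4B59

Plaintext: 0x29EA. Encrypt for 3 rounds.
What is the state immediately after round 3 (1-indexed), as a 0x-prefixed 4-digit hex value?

s_0 = plaintext = 0x29EA
s_1 = Round(s_0, k_0) = 0x7686
s_2 = Round(s_1, k_1) = 0x6AA8
s_3 = Round(s_2, k_2) = 0x4BE9

0x4BE9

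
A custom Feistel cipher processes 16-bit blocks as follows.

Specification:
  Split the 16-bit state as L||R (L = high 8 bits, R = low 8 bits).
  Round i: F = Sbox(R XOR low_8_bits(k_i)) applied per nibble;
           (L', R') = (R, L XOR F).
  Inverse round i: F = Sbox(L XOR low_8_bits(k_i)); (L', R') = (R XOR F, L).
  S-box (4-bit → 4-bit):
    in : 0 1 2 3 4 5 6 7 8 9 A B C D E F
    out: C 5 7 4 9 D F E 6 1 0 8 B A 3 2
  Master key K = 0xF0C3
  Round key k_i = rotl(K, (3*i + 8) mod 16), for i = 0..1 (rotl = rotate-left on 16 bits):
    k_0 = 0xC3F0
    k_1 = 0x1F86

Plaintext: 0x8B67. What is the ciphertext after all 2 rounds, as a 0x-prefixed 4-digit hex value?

0x9533

s_0 = plaintext = 0x8B67
s_1 = Round(s_0, k_0) = 0x6795
s_2 = Round(s_1, k_1) = 0x9533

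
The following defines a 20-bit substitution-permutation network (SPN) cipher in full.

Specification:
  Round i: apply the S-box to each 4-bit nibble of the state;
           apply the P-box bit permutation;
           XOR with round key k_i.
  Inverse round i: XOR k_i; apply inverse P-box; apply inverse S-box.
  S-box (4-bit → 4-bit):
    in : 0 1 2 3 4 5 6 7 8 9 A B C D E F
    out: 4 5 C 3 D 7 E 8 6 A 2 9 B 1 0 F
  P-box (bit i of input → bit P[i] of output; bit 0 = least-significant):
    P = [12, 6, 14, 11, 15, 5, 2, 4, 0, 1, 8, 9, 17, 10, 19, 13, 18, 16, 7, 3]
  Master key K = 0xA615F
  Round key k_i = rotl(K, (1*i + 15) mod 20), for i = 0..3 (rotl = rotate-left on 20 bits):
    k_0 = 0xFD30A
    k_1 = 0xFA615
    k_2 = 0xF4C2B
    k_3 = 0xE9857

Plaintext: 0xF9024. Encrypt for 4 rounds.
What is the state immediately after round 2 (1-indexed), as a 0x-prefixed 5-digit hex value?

s_0 = plaintext = 0xF9024
s_1 = Round(s_0, k_0) = 0xAAE96
s_2 = Round(s_1, k_1) = 0xEEA65
s_3 = Round(s_2, k_2) = 0xF1C5D
s_4 = Round(s_3, k_3) = 0x10AF8

0xEEA65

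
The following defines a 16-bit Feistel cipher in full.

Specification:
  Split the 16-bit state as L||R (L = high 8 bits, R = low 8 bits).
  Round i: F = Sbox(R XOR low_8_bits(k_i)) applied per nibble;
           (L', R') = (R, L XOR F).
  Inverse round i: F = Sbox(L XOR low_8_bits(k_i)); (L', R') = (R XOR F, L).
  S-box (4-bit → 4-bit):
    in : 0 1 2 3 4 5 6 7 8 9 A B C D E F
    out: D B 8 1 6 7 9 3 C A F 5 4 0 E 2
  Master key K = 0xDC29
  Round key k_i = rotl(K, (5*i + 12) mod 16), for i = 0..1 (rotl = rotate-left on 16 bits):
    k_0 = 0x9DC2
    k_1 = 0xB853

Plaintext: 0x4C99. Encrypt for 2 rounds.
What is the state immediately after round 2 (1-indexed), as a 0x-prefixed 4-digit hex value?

s_0 = plaintext = 0x4C99
s_1 = Round(s_0, k_0) = 0x9939
s_2 = Round(s_1, k_1) = 0x3906

0x3906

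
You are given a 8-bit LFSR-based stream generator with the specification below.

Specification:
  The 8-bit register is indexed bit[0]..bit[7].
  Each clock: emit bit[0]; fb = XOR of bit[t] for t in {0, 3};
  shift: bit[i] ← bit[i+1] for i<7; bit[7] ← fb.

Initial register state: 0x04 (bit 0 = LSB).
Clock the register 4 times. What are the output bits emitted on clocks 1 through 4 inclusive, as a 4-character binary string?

0010

reg_0 = 0x04
clock 1: out=0, reg = 0x02
clock 2: out=0, reg = 0x01
clock 3: out=1, reg = 0x80
clock 4: out=0, reg = 0x40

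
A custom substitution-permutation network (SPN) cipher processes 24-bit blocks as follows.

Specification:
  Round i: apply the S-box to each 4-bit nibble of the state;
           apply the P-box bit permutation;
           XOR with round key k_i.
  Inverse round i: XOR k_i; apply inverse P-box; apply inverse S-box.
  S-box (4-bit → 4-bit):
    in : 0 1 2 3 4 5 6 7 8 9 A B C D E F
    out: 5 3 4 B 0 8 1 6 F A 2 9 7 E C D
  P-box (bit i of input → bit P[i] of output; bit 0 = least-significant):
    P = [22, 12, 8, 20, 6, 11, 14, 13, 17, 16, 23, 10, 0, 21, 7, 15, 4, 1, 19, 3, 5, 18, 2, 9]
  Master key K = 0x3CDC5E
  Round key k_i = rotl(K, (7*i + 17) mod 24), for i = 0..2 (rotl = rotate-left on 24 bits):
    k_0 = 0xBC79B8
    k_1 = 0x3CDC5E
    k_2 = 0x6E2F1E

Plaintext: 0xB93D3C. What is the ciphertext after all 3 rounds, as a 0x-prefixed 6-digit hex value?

s_0 = plaintext = 0xB93D3C
s_1 = Round(s_0, k_0) = 0x5DC6D3
s_2 = Round(s_1, k_1) = 0x46A6D5
s_3 = Round(s_2, k_2) = 0x5C470E

0x5C470E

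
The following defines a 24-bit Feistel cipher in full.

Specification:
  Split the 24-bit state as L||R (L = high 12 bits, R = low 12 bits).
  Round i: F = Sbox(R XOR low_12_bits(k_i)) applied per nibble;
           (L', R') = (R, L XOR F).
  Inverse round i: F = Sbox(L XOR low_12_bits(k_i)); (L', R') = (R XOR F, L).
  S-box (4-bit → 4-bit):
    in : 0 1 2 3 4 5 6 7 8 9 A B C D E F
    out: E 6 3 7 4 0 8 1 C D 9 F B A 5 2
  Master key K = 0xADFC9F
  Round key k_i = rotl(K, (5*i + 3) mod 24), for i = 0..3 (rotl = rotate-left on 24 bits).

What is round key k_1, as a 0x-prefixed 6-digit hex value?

K = 0xADFC9F
k_0 = rotl(K, (5*0+3) mod 24) = rotl(K, 3) = 0x6FE4FD
k_1 = rotl(K, (5*1+3) mod 24) = rotl(K, 8) = 0xFC9FAD

0xFC9FAD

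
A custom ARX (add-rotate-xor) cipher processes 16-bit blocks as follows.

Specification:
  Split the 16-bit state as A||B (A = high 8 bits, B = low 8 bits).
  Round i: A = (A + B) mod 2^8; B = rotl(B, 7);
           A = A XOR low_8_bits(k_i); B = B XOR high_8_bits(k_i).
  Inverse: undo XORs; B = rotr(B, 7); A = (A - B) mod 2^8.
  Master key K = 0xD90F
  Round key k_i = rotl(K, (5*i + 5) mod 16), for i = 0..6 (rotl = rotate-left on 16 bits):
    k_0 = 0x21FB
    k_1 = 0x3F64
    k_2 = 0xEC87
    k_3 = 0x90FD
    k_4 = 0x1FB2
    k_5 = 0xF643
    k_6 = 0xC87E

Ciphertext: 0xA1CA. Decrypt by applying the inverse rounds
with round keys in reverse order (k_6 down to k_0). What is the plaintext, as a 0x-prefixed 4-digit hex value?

0x228F

s_0 = ciphertext = 0xA1CA
s_1 = InvRound(s_0, k_6) = 0xDB04
s_2 = InvRound(s_1, k_5) = 0xB3E5
s_3 = InvRound(s_2, k_4) = 0x0CF5
s_4 = InvRound(s_3, k_3) = 0x27CA
s_5 = InvRound(s_4, k_2) = 0x544C
s_6 = InvRound(s_5, k_1) = 0x4AE6
s_7 = InvRound(s_6, k_0) = 0x228F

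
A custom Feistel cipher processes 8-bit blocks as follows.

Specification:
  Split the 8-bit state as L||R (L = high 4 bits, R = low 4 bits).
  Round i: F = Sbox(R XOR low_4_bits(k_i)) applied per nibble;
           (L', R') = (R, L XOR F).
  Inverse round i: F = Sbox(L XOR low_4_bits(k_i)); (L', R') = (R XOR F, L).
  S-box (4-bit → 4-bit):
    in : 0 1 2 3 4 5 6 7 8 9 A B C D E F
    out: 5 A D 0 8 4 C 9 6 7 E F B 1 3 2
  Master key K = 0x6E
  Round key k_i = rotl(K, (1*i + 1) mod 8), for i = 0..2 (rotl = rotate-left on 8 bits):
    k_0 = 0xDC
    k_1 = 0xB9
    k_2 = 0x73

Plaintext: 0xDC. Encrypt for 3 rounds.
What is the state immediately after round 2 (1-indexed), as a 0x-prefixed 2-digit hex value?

0x86

s_0 = plaintext = 0xDC
s_1 = Round(s_0, k_0) = 0xC8
s_2 = Round(s_1, k_1) = 0x86
s_3 = Round(s_2, k_2) = 0x6C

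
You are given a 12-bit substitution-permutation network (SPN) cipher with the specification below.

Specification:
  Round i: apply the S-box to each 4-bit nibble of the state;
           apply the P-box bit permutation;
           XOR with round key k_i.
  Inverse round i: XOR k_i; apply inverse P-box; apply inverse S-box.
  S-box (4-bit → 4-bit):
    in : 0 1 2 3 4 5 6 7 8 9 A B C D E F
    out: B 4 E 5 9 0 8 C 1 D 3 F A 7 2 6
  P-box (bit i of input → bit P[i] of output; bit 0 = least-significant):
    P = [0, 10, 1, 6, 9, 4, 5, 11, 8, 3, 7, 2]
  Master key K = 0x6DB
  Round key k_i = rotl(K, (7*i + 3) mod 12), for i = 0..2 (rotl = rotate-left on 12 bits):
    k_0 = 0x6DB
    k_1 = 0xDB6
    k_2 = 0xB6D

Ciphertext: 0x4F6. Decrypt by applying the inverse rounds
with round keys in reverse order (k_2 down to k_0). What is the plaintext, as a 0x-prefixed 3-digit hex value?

0xA75

s_0 = ciphertext = 0x4F6
s_1 = InvRound(s_0, k_2) = 0xD0D
s_2 = InvRound(s_1, k_1) = 0xFF3
s_3 = InvRound(s_2, k_0) = 0xA75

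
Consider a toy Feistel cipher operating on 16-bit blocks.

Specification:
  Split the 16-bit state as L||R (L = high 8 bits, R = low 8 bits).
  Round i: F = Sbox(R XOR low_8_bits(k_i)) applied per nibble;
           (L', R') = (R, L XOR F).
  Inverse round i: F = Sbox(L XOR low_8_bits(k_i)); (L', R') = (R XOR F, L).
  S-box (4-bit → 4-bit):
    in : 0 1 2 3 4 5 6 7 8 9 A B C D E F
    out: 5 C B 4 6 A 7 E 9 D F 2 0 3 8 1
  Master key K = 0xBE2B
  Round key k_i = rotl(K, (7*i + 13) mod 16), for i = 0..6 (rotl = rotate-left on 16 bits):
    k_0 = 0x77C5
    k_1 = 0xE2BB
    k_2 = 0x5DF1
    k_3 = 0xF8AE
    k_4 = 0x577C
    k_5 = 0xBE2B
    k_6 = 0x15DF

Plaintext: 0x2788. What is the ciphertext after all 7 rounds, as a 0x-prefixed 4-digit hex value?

0xE232

s_0 = plaintext = 0x2788
s_1 = Round(s_0, k_0) = 0x8844
s_2 = Round(s_1, k_1) = 0x4499
s_3 = Round(s_2, k_2) = 0x993D
s_4 = Round(s_3, k_3) = 0x3D4D
s_5 = Round(s_4, k_4) = 0x4D71
s_6 = Round(s_5, k_5) = 0x71E2
s_7 = Round(s_6, k_6) = 0xE232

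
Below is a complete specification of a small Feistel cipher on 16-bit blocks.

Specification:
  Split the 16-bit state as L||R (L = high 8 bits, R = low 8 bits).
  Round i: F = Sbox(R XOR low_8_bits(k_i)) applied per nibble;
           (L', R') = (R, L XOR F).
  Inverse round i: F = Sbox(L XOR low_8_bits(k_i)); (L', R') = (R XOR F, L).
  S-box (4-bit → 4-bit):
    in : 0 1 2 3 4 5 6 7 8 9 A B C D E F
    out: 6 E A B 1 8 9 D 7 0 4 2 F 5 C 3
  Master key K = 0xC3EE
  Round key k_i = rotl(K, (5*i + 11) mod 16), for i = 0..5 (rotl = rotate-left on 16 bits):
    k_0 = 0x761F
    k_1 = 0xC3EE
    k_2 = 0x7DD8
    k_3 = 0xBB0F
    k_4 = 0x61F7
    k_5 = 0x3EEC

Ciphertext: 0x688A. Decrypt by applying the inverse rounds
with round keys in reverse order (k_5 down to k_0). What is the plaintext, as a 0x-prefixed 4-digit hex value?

s_0 = ciphertext = 0x688A
s_1 = InvRound(s_0, k_5) = 0xFB68
s_2 = InvRound(s_1, k_4) = 0x07FB
s_3 = InvRound(s_2, k_3) = 0x9C07
s_4 = InvRound(s_3, k_2) = 0x169C
s_5 = InvRound(s_4, k_1) = 0xAB16
s_6 = InvRound(s_5, k_0) = 0x37AB

0x37AB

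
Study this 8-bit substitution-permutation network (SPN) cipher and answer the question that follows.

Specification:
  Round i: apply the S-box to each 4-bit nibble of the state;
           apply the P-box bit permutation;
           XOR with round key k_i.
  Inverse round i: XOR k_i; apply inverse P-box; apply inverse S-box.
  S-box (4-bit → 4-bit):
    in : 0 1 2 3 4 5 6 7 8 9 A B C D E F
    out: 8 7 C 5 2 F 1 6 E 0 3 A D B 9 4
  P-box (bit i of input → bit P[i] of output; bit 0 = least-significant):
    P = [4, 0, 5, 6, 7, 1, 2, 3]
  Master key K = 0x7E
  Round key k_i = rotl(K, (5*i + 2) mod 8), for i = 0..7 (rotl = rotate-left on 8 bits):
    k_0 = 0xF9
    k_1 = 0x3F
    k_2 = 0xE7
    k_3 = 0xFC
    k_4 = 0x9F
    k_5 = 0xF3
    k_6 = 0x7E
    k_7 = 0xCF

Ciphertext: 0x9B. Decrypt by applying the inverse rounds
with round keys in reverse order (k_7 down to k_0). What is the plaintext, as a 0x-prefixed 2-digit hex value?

0x4D

s_0 = ciphertext = 0x9B
s_1 = InvRound(s_0, k_7) = 0xFE
s_2 = InvRound(s_1, k_6) = 0x69
s_3 = InvRound(s_2, k_5) = 0xD6
s_4 = InvRound(s_3, k_4) = 0x0B
s_5 = InvRound(s_4, k_3) = 0x15
s_6 = InvRound(s_5, k_2) = 0xAC
s_7 = InvRound(s_6, k_1) = 0xAA
s_8 = InvRound(s_7, k_0) = 0x4D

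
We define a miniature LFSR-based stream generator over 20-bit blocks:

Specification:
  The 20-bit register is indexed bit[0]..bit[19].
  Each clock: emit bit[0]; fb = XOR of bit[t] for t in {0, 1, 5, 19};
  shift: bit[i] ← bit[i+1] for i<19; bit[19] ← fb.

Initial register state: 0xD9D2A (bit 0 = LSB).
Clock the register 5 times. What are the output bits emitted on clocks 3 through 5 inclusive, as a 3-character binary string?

010

reg_0 = 0xD9D2A
clock 1: out=0, reg = 0xECE95
clock 2: out=1, reg = 0x7674A
clock 3: out=0, reg = 0xBB3A5
clock 4: out=1, reg = 0xDD9D2
clock 5: out=0, reg = 0x6ECE9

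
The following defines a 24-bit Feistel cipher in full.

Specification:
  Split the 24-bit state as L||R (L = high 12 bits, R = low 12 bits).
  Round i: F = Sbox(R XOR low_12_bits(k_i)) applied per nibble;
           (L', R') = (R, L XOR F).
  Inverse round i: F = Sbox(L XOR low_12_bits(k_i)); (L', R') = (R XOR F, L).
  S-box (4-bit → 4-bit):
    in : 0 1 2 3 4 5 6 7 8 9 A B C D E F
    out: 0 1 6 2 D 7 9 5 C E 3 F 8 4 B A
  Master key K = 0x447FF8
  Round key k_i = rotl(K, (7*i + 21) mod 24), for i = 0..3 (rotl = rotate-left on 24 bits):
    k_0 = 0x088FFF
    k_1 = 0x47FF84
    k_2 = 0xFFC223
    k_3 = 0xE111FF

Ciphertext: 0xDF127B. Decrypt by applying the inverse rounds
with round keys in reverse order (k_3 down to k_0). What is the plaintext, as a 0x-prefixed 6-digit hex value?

0xA40175

s_0 = ciphertext = 0xDF127B
s_1 = InvRound(s_0, k_3) = 0xA70DF1
s_2 = InvRound(s_1, k_2) = 0x183A70
s_3 = InvRound(s_2, k_1) = 0x175183
s_4 = InvRound(s_3, k_0) = 0xA40175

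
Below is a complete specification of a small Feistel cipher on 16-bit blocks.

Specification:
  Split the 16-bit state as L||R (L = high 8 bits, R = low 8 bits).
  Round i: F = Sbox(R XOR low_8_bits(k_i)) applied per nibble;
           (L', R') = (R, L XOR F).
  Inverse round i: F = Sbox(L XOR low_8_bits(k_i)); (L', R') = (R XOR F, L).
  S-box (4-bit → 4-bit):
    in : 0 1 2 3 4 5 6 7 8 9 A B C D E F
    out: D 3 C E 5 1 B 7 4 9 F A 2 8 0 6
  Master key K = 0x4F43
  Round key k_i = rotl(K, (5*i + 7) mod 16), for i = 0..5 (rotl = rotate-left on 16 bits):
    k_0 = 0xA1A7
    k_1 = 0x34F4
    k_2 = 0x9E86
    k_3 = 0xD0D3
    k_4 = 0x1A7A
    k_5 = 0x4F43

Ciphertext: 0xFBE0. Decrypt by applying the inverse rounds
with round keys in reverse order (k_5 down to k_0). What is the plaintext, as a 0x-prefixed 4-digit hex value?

0x3C65

s_0 = ciphertext = 0xFBE0
s_1 = InvRound(s_0, k_5) = 0x44FB
s_2 = InvRound(s_1, k_4) = 0x1B44
s_3 = InvRound(s_2, k_3) = 0x601B
s_4 = InvRound(s_3, k_2) = 0x1060
s_5 = InvRound(s_4, k_1) = 0x6510
s_6 = InvRound(s_5, k_0) = 0x3C65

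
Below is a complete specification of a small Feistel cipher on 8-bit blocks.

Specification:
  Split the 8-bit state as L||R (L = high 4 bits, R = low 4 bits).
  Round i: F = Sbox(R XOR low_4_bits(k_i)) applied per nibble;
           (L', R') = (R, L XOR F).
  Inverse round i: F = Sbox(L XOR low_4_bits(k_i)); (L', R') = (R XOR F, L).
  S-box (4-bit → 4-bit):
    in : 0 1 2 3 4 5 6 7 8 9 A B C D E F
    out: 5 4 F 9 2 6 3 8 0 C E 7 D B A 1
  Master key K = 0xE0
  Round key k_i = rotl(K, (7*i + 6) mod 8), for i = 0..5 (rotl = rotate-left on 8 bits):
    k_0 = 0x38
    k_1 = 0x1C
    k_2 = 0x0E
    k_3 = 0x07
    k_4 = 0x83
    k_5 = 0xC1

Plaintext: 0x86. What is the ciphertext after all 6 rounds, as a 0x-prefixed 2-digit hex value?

s_0 = plaintext = 0x86
s_1 = Round(s_0, k_0) = 0x62
s_2 = Round(s_1, k_1) = 0x2C
s_3 = Round(s_2, k_2) = 0xCD
s_4 = Round(s_3, k_3) = 0xD2
s_5 = Round(s_4, k_4) = 0x29
s_6 = Round(s_5, k_5) = 0x92

0x92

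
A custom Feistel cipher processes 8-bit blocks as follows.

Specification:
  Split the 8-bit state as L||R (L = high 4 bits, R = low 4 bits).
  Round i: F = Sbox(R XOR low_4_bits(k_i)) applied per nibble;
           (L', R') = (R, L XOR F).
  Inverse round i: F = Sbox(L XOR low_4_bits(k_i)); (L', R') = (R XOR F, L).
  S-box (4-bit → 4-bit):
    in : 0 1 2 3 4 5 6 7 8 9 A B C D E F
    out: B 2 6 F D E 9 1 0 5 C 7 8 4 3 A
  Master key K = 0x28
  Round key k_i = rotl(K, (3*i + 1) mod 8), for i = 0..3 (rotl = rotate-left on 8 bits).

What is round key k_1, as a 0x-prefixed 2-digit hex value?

0x82

K = 0x28
k_0 = rotl(K, (3*0+1) mod 8) = rotl(K, 1) = 0x50
k_1 = rotl(K, (3*1+1) mod 8) = rotl(K, 4) = 0x82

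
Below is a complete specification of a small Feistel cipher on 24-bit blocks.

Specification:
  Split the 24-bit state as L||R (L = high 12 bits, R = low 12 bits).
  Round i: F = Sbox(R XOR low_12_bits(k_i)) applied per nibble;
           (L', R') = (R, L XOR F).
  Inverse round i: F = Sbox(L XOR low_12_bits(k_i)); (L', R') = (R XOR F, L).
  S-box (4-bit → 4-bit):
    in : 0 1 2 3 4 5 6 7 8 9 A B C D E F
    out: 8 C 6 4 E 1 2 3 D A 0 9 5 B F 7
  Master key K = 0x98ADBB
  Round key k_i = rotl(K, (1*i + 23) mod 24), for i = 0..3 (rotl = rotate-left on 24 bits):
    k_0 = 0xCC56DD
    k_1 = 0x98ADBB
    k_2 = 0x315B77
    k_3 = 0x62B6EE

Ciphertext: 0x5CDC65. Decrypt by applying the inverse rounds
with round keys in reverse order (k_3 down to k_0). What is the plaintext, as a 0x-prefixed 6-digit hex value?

s_0 = ciphertext = 0x5CDC65
s_1 = InvRound(s_0, k_3) = 0x8015CD
s_2 = InvRound(s_1, k_2) = 0x1FF801
s_3 = InvRound(s_2, k_1) = 0xDEF1FF
s_4 = InvRound(s_3, k_0) = 0x8B9DEF

0x8B9DEF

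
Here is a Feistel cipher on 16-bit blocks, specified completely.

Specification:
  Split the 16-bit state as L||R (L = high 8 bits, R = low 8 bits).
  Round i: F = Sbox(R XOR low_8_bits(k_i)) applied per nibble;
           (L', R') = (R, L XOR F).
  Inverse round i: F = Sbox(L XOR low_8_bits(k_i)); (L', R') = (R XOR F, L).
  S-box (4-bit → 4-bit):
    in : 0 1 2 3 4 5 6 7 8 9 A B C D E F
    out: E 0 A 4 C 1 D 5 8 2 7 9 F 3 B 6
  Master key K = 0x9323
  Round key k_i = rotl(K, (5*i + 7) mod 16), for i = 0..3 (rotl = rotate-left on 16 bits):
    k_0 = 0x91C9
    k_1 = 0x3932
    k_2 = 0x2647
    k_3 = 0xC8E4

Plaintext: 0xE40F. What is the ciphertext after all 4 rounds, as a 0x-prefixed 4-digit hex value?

s_0 = plaintext = 0xE40F
s_1 = Round(s_0, k_0) = 0x0F19
s_2 = Round(s_1, k_1) = 0x19A6
s_3 = Round(s_2, k_2) = 0xA6A9
s_4 = Round(s_3, k_3) = 0xA965

0xA965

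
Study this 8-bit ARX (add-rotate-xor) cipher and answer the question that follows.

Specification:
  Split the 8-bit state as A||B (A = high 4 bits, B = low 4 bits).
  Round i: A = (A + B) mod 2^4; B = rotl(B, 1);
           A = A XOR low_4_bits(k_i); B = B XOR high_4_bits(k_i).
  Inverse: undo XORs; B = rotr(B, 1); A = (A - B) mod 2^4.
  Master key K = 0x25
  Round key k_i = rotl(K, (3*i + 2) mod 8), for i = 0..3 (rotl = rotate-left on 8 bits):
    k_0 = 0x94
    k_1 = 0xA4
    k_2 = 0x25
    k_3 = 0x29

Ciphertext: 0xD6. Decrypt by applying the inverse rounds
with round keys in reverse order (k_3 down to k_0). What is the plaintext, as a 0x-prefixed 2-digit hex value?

0x46

s_0 = ciphertext = 0xD6
s_1 = InvRound(s_0, k_3) = 0x22
s_2 = InvRound(s_1, k_2) = 0x70
s_3 = InvRound(s_2, k_1) = 0xE5
s_4 = InvRound(s_3, k_0) = 0x46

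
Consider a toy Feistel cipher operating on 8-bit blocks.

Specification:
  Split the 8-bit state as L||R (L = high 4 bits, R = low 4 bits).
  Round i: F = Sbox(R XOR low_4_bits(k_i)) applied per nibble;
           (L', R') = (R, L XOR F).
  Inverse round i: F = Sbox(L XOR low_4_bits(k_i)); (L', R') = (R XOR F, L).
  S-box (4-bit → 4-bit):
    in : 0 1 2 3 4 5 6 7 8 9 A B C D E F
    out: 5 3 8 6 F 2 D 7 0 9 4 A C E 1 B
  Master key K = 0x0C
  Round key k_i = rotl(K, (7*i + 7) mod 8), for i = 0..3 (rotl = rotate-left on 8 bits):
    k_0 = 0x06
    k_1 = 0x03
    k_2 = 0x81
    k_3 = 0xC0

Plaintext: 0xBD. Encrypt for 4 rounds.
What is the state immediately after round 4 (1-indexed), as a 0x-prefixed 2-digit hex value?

0xE4

s_0 = plaintext = 0xBD
s_1 = Round(s_0, k_0) = 0xD1
s_2 = Round(s_1, k_1) = 0x15
s_3 = Round(s_2, k_2) = 0x5E
s_4 = Round(s_3, k_3) = 0xE4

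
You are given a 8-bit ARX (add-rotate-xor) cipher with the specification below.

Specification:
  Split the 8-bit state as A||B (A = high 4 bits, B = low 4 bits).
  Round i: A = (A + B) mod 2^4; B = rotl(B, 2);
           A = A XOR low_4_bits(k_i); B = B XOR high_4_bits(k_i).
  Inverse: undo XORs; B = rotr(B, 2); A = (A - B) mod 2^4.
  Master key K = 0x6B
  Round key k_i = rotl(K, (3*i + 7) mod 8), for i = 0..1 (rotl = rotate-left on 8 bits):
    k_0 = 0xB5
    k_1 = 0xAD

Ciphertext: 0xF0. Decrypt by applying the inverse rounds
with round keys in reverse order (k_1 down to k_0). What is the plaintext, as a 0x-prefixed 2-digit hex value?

0x94

s_0 = ciphertext = 0xF0
s_1 = InvRound(s_0, k_1) = 0x8A
s_2 = InvRound(s_1, k_0) = 0x94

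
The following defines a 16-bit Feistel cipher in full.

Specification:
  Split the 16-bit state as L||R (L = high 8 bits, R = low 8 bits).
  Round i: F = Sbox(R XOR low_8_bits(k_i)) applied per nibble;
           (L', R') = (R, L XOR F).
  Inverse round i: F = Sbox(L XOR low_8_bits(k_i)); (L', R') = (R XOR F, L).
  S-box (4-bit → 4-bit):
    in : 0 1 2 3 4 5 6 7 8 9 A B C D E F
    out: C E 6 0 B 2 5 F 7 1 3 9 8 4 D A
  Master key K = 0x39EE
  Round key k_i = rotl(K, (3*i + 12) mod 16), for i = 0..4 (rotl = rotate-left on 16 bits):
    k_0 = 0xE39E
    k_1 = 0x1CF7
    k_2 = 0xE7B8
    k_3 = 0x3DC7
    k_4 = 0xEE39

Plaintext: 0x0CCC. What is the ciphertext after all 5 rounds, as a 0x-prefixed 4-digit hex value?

0x567C

s_0 = plaintext = 0x0CCC
s_1 = Round(s_0, k_0) = 0xCC2A
s_2 = Round(s_1, k_1) = 0x2A88
s_3 = Round(s_2, k_2) = 0x8826
s_4 = Round(s_3, k_3) = 0x2656
s_5 = Round(s_4, k_4) = 0x567C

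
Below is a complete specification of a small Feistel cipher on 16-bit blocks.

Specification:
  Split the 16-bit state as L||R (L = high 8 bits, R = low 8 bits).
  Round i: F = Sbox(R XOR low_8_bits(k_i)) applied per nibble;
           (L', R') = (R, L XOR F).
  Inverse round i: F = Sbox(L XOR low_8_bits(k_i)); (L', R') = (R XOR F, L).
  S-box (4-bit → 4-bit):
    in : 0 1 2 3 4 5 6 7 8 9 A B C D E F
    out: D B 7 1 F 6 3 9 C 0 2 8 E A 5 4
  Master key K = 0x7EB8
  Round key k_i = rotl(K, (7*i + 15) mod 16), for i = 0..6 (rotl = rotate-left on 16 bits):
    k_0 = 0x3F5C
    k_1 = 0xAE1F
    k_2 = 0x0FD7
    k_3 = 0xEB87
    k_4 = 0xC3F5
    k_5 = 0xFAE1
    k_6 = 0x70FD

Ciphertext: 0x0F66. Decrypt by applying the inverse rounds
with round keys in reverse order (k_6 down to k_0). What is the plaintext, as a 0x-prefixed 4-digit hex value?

s_0 = ciphertext = 0x0F66
s_1 = InvRound(s_0, k_6) = 0x210F
s_2 = InvRound(s_1, k_5) = 0xE221
s_3 = InvRound(s_2, k_4) = 0x98E2
s_4 = InvRound(s_3, k_3) = 0x5698
s_5 = InvRound(s_4, k_2) = 0x5356
s_6 = InvRound(s_5, k_1) = 0xA853
s_7 = InvRound(s_6, k_0) = 0x1CA8

0x1CA8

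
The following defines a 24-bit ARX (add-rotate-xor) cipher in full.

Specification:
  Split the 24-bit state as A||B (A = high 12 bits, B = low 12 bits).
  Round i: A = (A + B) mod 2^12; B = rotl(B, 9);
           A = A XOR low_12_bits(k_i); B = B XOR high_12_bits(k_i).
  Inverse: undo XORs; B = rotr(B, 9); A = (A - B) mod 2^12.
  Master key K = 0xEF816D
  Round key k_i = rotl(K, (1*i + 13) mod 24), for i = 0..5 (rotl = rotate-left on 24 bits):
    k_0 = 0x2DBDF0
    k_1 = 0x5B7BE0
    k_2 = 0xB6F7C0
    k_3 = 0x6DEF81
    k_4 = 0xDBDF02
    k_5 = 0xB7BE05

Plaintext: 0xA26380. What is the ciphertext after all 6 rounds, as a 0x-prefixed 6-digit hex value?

s_0 = plaintext = 0xA26380
s_1 = Round(s_0, k_0) = 0x0562AB
s_2 = Round(s_1, k_1) = 0x8E13E2
s_3 = Round(s_2, k_2) = 0xB03F13
s_4 = Round(s_3, k_3) = 0x59713C
s_5 = Round(s_4, k_4) = 0x9D159A
s_6 = Round(s_5, k_5) = 0x16EFC8

0x16EFC8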